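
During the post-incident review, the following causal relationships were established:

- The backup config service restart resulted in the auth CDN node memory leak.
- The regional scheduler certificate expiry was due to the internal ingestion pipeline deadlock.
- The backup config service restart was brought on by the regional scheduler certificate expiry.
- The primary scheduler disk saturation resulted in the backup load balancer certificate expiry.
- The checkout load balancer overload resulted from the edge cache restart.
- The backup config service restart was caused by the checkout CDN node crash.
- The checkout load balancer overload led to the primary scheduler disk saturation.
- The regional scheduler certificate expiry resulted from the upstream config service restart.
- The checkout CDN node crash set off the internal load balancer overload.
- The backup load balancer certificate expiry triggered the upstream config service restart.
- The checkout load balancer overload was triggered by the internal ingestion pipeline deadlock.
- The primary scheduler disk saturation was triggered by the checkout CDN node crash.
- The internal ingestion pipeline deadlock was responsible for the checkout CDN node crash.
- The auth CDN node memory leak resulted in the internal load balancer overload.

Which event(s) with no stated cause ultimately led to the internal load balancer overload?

Tracing upstream from the internal load balancer overload: the internal load balancer overload ← the checkout CDN node crash ← the internal ingestion pipeline deadlock.
A separate upstream branch: the internal load balancer overload ← the auth CDN node memory leak ← the backup config service restart ← the regional scheduler certificate expiry ← the upstream config service restart ← the backup load balancer certificate expiry ← the primary scheduler disk saturation ← the checkout load balancer overload ← the edge cache restart.
Each of those chain origins has no stated cause.

the edge cache restart, the internal ingestion pipeline deadlock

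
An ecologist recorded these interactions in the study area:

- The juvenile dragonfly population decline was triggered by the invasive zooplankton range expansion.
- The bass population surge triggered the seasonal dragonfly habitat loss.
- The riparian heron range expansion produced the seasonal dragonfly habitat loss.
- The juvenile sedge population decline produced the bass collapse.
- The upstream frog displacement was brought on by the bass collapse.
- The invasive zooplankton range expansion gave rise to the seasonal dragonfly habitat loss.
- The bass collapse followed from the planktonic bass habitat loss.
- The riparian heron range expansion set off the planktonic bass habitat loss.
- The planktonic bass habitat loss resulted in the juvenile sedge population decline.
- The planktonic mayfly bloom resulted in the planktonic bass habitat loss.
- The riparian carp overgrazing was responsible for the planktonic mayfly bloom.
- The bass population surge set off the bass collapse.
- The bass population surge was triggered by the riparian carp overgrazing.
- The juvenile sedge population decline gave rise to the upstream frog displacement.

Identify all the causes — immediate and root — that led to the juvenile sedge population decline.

Immediate cause of the juvenile sedge population decline: the planktonic bass habitat loss.
Further upstream: the riparian carp overgrazing, the riparian heron range expansion, the planktonic mayfly bloom.

the planktonic bass habitat loss, the planktonic mayfly bloom, the riparian carp overgrazing, the riparian heron range expansion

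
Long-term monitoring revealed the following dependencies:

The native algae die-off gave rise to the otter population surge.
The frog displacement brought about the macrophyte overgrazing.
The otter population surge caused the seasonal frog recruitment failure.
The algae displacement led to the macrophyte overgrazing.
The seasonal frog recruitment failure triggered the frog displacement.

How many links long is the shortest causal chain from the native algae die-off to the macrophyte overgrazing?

4

Shortest chain: the native algae die-off → the otter population surge → the seasonal frog recruitment failure → the frog displacement → the macrophyte overgrazing.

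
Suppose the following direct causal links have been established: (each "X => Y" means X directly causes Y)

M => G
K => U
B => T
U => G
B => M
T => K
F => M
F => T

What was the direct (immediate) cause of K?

Upstream contributors include B, F, but only T feeds directly into K.

T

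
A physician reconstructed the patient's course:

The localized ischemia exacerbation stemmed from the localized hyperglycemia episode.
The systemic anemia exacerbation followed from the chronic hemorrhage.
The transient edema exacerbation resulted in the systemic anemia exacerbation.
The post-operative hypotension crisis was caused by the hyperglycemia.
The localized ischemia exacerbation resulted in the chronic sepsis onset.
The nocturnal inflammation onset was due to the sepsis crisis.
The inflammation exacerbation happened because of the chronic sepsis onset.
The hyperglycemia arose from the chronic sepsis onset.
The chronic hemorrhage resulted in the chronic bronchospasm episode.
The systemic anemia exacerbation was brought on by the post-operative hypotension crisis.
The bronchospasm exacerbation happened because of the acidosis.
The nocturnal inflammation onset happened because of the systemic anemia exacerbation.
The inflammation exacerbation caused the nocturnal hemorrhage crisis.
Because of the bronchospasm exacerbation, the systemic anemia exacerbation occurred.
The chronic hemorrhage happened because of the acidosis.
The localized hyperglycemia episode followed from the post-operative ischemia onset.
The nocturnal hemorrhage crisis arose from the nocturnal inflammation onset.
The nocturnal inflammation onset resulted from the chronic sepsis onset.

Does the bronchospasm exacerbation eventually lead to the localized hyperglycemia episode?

No

The bronchospasm exacerbation leads to the systemic anemia exacerbation, the nocturnal inflammation onset, the nocturnal hemorrhage crisis; the localized hyperglycemia episode is not among them.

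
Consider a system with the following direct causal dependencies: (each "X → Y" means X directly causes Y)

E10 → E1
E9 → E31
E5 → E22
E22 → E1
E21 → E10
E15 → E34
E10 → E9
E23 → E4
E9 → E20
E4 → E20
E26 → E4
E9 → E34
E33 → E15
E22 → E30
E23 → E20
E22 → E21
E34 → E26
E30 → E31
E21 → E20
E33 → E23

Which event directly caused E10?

Upstream contributors include E5, E22, but only E21 feeds directly into E10.

E21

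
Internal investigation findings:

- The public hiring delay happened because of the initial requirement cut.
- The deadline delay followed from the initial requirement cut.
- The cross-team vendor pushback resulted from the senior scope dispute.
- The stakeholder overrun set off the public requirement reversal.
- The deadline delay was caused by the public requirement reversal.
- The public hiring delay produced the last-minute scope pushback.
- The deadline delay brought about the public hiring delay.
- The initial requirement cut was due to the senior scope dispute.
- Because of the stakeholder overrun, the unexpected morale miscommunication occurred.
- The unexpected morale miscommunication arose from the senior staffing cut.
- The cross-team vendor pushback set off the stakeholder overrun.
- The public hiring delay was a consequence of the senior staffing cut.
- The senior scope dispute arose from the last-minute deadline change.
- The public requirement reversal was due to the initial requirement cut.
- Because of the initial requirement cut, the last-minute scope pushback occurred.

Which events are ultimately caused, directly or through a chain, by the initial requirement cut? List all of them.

the deadline delay, the last-minute scope pushback, the public hiring delay, the public requirement reversal

Direct effects: the public requirement reversal, the deadline delay, the public hiring delay, the last-minute scope pushback.
Not reachable from it: the last-minute deadline change, the senior scope dispute, the senior staffing cut, the cross-team vendor pushback, the stakeholder overrun, the unexpected morale miscommunication.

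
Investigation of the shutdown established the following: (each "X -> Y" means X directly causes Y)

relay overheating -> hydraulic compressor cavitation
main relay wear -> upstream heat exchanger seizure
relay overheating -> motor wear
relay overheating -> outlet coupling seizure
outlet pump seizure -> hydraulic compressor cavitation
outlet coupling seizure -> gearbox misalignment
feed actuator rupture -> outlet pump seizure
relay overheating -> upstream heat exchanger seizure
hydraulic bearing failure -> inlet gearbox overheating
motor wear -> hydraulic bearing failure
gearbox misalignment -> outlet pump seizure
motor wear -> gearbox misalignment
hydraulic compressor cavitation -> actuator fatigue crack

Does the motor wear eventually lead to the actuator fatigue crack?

There is a causal chain: the motor wear → the gearbox misalignment → the outlet pump seizure → the hydraulic compressor cavitation → the actuator fatigue crack.

Yes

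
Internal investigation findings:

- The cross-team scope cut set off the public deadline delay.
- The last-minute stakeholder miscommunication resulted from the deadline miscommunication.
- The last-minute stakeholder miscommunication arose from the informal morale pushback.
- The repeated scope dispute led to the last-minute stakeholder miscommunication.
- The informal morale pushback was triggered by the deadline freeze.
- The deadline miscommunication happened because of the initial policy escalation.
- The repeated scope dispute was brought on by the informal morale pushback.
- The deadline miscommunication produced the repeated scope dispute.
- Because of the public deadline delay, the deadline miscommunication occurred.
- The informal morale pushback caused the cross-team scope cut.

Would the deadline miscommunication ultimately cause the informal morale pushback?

The deadline miscommunication leads to the repeated scope dispute, the last-minute stakeholder miscommunication; the informal morale pushback is not among them.

No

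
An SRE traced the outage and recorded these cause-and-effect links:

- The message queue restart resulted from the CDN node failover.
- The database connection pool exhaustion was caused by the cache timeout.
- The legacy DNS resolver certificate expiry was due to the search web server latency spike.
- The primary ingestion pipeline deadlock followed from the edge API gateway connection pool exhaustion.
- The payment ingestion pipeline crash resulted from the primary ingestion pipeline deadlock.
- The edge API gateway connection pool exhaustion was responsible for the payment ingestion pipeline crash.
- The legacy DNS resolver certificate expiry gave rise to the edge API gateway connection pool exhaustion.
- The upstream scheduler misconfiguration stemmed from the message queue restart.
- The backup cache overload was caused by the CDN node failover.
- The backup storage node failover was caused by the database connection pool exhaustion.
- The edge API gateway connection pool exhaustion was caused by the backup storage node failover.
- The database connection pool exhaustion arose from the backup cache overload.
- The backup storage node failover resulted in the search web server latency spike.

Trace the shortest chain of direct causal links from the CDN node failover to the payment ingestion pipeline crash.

the CDN node failover → the backup cache overload → the database connection pool exhaustion → the backup storage node failover → the edge API gateway connection pool exhaustion → the payment ingestion pipeline crash

the CDN node failover → the backup cache overload
the backup cache overload → the database connection pool exhaustion
the database connection pool exhaustion → the backup storage node failover
the backup storage node failover → the edge API gateway connection pool exhaustion
the edge API gateway connection pool exhaustion → the payment ingestion pipeline crash
Length: 5 steps.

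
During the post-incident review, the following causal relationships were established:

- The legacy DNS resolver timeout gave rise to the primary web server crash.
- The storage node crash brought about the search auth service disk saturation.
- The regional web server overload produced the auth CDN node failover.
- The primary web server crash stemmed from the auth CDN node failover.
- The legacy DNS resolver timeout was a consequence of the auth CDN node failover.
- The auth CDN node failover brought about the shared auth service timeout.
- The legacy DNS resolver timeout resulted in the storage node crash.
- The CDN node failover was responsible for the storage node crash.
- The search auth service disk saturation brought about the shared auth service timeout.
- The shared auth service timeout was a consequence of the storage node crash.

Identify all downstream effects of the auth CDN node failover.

the legacy DNS resolver timeout, the primary web server crash, the search auth service disk saturation, the shared auth service timeout, the storage node crash

Direct effects: the legacy DNS resolver timeout, the primary web server crash, the shared auth service timeout.
2 steps out: the storage node crash.
3 steps out: the search auth service disk saturation.
Not reachable from it: the regional web server overload, the CDN node failover.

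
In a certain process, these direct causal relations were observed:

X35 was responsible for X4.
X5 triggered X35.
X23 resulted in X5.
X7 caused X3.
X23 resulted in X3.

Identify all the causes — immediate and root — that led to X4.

X23, X35, X5

Immediate cause of X4: X35.
Further upstream: X23, X5.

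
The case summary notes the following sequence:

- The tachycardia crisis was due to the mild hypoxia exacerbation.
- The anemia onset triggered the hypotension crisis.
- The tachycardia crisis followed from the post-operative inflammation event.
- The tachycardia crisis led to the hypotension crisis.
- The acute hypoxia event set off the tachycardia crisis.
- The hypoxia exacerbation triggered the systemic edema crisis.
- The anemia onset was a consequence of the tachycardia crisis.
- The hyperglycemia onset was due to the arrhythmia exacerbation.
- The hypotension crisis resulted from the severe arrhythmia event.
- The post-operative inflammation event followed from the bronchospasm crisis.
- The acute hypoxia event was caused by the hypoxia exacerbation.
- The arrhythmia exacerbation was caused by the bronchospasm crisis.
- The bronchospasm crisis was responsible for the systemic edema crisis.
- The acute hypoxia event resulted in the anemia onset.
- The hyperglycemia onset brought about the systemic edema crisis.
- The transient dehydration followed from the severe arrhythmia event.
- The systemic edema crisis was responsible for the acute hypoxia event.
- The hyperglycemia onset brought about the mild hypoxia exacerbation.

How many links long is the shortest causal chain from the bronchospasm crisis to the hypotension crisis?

Shortest chain: the bronchospasm crisis → the post-operative inflammation event → the tachycardia crisis → the hypotension crisis.

3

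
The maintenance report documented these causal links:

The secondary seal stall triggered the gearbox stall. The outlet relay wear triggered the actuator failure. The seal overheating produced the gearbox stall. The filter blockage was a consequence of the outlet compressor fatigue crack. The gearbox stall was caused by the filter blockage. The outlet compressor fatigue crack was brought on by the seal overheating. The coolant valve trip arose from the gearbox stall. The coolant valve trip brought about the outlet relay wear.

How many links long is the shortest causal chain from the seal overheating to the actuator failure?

Shortest chain: the seal overheating → the gearbox stall → the coolant valve trip → the outlet relay wear → the actuator failure.

4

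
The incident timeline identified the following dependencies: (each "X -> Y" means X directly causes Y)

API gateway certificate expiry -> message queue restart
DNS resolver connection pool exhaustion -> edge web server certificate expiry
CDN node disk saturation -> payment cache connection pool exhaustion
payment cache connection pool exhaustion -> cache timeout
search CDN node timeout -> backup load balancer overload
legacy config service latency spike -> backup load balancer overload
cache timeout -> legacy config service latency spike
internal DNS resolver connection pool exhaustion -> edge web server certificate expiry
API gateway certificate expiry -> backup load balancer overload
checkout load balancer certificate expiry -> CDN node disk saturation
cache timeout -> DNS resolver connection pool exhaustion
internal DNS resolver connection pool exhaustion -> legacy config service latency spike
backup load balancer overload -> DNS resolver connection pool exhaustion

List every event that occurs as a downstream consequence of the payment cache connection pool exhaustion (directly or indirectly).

the DNS resolver connection pool exhaustion, the backup load balancer overload, the cache timeout, the edge web server certificate expiry, the legacy config service latency spike

Direct effects: the cache timeout.
2 steps out: the legacy config service latency spike, the DNS resolver connection pool exhaustion.
3 steps out: the backup load balancer overload, the edge web server certificate expiry.
Not reachable from it: the checkout load balancer certificate expiry, the API gateway certificate expiry, the CDN node disk saturation, the search CDN node timeout, the internal DNS resolver connection pool exhaustion, the message queue restart.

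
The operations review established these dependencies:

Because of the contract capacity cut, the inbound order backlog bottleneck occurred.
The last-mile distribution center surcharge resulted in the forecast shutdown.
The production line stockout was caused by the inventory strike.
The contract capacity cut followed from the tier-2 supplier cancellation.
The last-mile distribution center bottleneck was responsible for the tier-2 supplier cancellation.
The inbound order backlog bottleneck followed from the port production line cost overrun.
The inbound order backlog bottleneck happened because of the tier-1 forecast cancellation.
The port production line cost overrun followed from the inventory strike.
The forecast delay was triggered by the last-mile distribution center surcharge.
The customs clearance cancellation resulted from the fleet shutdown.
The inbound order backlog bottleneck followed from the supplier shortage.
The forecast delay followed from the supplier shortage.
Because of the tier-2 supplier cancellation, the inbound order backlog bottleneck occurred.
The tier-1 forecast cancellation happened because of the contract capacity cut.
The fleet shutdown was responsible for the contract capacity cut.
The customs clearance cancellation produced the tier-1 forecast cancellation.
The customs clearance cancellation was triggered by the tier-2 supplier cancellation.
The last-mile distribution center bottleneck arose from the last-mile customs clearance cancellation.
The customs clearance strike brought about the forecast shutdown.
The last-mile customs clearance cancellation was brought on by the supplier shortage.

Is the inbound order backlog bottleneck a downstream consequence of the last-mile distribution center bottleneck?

Yes

There is a causal chain: the last-mile distribution center bottleneck → the tier-2 supplier cancellation → the inbound order backlog bottleneck.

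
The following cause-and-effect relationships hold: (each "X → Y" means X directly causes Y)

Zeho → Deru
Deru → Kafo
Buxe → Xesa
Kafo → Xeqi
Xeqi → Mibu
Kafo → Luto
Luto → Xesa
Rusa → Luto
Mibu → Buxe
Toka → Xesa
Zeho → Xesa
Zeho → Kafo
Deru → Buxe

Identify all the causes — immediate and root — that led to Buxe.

Immediate causes of Buxe: Deru, Mibu.
Further upstream: Zeho, Kafo, Xeqi.

Deru, Kafo, Mibu, Xeqi, Zeho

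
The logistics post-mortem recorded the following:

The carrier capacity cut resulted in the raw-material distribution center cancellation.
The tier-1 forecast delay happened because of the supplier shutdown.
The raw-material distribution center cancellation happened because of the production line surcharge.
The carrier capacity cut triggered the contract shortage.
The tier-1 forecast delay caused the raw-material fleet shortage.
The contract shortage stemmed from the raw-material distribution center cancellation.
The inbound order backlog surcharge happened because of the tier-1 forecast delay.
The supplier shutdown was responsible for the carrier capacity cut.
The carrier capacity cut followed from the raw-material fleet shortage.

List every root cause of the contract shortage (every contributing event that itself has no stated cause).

the production line surcharge, the supplier shutdown

Tracing upstream from the contract shortage: the contract shortage ← the raw-material distribution center cancellation ← the production line surcharge.
A separate upstream branch: the contract shortage ← the carrier capacity cut ← the supplier shutdown.
Each of those chain origins has no stated cause.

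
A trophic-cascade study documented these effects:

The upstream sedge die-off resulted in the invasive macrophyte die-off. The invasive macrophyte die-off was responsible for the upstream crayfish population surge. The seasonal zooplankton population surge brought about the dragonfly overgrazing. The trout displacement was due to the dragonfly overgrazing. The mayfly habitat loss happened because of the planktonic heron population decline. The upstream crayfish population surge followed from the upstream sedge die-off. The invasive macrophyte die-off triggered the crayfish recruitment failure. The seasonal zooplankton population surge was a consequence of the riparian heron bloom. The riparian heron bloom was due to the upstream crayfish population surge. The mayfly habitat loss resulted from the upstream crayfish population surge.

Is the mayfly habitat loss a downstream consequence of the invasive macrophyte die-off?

There is a causal chain: the invasive macrophyte die-off → the upstream crayfish population surge → the mayfly habitat loss.

Yes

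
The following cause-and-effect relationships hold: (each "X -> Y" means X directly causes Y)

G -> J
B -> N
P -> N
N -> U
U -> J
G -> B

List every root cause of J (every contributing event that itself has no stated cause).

G, P

Tracing upstream from J: J ← G.
A separate upstream branch: J ← U ← N ← P.
Each of those chain origins has no stated cause.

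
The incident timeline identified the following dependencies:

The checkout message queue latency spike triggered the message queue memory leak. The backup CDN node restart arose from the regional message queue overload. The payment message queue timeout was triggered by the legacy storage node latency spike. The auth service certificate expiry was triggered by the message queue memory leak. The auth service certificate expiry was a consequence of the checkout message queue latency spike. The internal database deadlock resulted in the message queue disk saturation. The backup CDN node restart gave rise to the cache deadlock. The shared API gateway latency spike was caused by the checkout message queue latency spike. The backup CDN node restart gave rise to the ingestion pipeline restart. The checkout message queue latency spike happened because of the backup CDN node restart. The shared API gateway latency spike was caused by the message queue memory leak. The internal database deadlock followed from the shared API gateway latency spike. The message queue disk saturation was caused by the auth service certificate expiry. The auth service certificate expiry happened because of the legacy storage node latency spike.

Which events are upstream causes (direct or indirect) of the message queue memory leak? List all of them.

the backup CDN node restart, the checkout message queue latency spike, the regional message queue overload

Immediate cause of the message queue memory leak: the checkout message queue latency spike.
Further upstream: the regional message queue overload, the backup CDN node restart.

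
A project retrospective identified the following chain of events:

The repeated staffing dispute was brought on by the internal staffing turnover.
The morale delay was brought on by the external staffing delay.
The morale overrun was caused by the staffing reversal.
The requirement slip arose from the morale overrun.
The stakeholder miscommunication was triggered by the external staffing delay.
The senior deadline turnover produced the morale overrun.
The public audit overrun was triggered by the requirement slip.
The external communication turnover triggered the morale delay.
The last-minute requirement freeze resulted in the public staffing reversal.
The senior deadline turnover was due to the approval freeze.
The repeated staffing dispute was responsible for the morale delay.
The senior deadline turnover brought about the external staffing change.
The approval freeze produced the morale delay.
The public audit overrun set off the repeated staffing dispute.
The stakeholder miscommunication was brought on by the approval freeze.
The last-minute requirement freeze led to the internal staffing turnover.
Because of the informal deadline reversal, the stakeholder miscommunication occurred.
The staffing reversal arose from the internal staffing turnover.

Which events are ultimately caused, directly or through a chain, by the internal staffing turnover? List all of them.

the morale delay, the morale overrun, the public audit overrun, the repeated staffing dispute, the requirement slip, the staffing reversal

Direct effects: the staffing reversal, the repeated staffing dispute.
2 steps out: the morale overrun, the morale delay.
3 steps out: the requirement slip.
4 steps out: the public audit overrun.
Not reachable from it: the approval freeze, the senior deadline turnover, the external staffing change, the last-minute requirement freeze, the external staffing delay, the external communication turnover, the informal deadline reversal, the public staffing reversal, the stakeholder miscommunication.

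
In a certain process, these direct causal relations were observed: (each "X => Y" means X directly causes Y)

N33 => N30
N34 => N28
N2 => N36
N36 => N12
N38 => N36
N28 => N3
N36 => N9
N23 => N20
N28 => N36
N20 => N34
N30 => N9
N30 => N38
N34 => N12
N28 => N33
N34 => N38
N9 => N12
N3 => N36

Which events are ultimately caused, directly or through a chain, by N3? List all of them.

N12, N36, N9

Direct effects: N36.
2 steps out: N9, N12.
Not reachable from it: N23, N20, N34, N28, N33, N30, N38, N2.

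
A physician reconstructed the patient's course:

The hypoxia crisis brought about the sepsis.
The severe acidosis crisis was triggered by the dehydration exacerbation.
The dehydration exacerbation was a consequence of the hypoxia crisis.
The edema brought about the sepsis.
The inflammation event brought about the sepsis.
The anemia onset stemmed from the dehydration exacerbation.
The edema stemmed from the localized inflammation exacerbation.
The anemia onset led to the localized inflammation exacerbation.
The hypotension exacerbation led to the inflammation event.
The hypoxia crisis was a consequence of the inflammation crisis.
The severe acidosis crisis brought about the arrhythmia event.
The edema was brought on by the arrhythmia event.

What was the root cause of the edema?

the inflammation crisis

Tracing upstream from the edema: the edema ← the localized inflammation exacerbation ← the anemia onset ← the dehydration exacerbation ← the hypoxia crisis ← the inflammation crisis.
The inflammation crisis has no stated cause, so it is the root.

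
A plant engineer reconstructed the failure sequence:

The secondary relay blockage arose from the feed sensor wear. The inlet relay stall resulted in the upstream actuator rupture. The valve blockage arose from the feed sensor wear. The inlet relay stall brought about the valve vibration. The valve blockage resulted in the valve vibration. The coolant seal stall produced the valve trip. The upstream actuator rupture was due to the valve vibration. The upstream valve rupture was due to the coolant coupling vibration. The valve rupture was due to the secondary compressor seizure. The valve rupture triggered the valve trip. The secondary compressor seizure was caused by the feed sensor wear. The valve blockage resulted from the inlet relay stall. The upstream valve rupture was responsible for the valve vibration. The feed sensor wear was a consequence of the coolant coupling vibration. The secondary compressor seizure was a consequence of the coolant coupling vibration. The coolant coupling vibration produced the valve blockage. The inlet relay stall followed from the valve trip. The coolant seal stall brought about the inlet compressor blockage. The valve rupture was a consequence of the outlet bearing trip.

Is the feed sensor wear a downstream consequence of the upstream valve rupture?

The upstream valve rupture leads to the valve vibration, the upstream actuator rupture; the feed sensor wear is not among them.

No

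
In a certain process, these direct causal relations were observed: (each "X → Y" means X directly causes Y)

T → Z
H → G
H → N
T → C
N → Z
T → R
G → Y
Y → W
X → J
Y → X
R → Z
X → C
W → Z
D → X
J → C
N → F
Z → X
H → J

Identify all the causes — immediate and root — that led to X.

D, G, H, N, R, T, W, Y, Z

Immediate causes of X: D, Y, Z.
Further upstream: H, N, G, W, T, R.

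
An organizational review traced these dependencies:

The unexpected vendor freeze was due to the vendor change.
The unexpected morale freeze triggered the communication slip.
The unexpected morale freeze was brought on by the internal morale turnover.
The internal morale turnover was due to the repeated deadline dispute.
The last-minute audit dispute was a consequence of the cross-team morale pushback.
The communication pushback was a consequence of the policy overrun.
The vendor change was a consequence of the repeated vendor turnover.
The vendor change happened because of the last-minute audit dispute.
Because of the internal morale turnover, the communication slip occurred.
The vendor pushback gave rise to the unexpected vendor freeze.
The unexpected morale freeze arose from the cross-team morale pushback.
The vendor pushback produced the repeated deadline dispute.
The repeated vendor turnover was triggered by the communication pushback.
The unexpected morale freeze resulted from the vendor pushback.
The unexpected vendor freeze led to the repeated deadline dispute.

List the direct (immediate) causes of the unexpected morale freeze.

the cross-team morale pushback, the internal morale turnover, the vendor pushback

Upstream contributors include the policy overrun, the communication pushback, the last-minute audit dispute, the repeated vendor turnover, the vendor change, the unexpected vendor freeze, the repeated deadline dispute, but only the cross-team morale pushback, the internal morale turnover, the vendor pushback feed directly into the unexpected morale freeze.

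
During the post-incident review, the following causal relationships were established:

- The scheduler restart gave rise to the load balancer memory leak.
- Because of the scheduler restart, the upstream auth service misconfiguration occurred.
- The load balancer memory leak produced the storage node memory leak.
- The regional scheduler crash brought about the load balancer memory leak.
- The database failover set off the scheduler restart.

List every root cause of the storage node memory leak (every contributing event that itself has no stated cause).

the database failover, the regional scheduler crash

Tracing upstream from the storage node memory leak: the storage node memory leak ← the load balancer memory leak ← the scheduler restart ← the database failover.
A separate upstream branch: the storage node memory leak ← the load balancer memory leak ← the regional scheduler crash.
Each of those chain origins has no stated cause.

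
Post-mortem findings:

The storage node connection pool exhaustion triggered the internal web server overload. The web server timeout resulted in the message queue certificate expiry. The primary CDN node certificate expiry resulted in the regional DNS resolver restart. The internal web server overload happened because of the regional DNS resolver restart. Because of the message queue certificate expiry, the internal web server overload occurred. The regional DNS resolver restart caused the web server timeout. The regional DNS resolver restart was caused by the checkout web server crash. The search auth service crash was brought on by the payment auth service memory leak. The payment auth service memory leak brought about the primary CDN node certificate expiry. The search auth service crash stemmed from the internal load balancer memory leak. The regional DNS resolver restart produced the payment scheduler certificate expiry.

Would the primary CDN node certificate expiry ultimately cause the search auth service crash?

No

The primary CDN node certificate expiry leads to the regional DNS resolver restart, the payment scheduler certificate expiry, the web server timeout, the message queue certificate expiry, the internal web server overload; the search auth service crash is not among them.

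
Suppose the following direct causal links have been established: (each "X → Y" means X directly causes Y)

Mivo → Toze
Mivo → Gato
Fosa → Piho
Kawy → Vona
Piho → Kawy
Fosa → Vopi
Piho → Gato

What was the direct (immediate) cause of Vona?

Upstream contributors include Fosa, Piho, but only Kawy feeds directly into Vona.

Kawy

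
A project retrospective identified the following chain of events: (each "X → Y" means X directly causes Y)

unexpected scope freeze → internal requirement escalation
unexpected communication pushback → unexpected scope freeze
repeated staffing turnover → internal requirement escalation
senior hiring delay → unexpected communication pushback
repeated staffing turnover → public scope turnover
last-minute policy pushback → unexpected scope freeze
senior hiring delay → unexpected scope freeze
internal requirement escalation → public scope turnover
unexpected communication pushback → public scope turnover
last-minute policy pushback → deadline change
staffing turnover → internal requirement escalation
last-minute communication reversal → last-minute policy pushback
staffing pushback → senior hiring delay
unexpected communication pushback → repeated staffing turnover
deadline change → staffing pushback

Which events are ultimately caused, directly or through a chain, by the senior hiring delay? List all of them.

the internal requirement escalation, the public scope turnover, the repeated staffing turnover, the unexpected communication pushback, the unexpected scope freeze

Direct effects: the unexpected communication pushback, the unexpected scope freeze.
2 steps out: the repeated staffing turnover, the internal requirement escalation, the public scope turnover.
Not reachable from it: the last-minute communication reversal, the last-minute policy pushback, the deadline change, the staffing pushback, the staffing turnover.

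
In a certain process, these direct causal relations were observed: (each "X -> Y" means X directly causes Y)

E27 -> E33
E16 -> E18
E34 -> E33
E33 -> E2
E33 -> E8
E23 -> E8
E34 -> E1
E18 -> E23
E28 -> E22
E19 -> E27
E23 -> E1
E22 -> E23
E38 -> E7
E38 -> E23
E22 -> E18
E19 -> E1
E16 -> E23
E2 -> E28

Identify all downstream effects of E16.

E1, E18, E23, E8

Direct effects: E18, E23.
2 steps out: E1, E8.
Not reachable from it: E38, E34, E19, E27, E33, E2, E28, E7, E22.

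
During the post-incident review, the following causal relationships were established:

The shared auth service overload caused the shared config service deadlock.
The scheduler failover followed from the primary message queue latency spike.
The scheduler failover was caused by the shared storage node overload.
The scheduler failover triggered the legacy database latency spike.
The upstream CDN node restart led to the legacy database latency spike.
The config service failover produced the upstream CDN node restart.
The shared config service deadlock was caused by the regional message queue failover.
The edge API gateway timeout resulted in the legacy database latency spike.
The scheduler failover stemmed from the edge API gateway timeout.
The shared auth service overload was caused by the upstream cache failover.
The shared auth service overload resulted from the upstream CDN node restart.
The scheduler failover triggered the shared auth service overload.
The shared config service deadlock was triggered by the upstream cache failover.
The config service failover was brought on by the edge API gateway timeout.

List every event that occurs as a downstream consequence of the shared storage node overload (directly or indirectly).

the legacy database latency spike, the scheduler failover, the shared auth service overload, the shared config service deadlock

Direct effects: the scheduler failover.
2 steps out: the legacy database latency spike, the shared auth service overload.
3 steps out: the shared config service deadlock.
Not reachable from it: the edge API gateway timeout, the primary message queue latency spike, the config service failover, the upstream CDN node restart, the upstream cache failover, the regional message queue failover.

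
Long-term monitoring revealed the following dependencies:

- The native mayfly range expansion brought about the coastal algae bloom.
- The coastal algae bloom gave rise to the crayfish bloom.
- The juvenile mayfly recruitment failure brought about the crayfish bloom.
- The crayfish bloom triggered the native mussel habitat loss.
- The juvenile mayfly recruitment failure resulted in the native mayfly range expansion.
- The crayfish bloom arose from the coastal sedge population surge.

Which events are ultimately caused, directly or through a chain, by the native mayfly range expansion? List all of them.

Direct effects: the coastal algae bloom.
2 steps out: the crayfish bloom.
3 steps out: the native mussel habitat loss.
Not reachable from it: the juvenile mayfly recruitment failure, the coastal sedge population surge.

the coastal algae bloom, the crayfish bloom, the native mussel habitat loss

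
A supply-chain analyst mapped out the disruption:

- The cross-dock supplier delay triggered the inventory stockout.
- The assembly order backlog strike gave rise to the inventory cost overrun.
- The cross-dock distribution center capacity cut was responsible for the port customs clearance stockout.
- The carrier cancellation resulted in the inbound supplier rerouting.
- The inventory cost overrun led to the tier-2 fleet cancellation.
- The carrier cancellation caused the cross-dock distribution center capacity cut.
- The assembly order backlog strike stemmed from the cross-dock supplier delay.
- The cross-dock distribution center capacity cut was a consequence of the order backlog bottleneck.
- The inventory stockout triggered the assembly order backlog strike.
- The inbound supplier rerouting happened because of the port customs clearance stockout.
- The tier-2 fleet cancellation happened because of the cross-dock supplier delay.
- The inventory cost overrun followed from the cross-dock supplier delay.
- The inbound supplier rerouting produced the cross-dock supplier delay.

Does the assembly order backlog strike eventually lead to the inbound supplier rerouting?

No

The assembly order backlog strike leads to the inventory cost overrun, the tier-2 fleet cancellation; the inbound supplier rerouting is not among them.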